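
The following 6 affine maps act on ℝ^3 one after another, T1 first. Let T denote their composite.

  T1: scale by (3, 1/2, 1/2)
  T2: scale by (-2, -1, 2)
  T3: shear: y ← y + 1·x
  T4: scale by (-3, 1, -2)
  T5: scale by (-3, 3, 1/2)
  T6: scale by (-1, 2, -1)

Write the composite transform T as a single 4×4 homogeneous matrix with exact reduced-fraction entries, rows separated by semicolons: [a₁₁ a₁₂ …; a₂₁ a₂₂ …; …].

T = [54 0 0 0; -36 -3 0 0; 0 0 1 0; 0 0 0 1]

T1 = [3 0 0 0; 0 1/2 0 0; 0 0 1/2 0; 0 0 0 1]
T2·T1 = [-6 0 0 0; 0 -1/2 0 0; 0 0 1 0; 0 0 0 1]
T3·…·T1 = [-6 0 0 0; -6 -1/2 0 0; 0 0 1 0; 0 0 0 1]
T4·…·T1 = [18 0 0 0; -6 -1/2 0 0; 0 0 -2 0; 0 0 0 1]
T5·…·T1 = [-54 0 0 0; -18 -3/2 0 0; 0 0 -1 0; 0 0 0 1]
T6·…·T1 = [54 0 0 0; -36 -3 0 0; 0 0 1 0; 0 0 0 1]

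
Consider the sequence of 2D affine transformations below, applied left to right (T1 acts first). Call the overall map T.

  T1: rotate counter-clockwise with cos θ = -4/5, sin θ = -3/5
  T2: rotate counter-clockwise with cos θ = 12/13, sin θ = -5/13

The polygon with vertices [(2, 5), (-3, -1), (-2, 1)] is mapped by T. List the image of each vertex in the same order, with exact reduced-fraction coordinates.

T1 rotate counter-clockwise with cos θ = -4/5, sin θ = -3/5: (2, 5) → (7/5, -26/5); (-3, -1) → (9/5, 13/5); (-2, 1) → (11/5, 2/5)
T2 rotate counter-clockwise with cos θ = 12/13, sin θ = -5/13: (7/5, -26/5) → (-46/65, -347/65); (9/5, 13/5) → (173/65, 111/65); (11/5, 2/5) → (142/65, -31/65)

image vertices: (-46/65, -347/65), (173/65, 111/65), (142/65, -31/65)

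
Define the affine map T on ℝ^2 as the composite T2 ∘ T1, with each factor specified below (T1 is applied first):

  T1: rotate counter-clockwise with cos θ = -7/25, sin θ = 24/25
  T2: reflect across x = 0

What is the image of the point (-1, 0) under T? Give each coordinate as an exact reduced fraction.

T(p) = (-7/25, -24/25)

T1 rotate counter-clockwise with cos θ = -7/25, sin θ = 24/25: (-1, 0) → (7/25, -24/25)
T2 reflect across x = 0: (7/25, -24/25) → (-7/25, -24/25)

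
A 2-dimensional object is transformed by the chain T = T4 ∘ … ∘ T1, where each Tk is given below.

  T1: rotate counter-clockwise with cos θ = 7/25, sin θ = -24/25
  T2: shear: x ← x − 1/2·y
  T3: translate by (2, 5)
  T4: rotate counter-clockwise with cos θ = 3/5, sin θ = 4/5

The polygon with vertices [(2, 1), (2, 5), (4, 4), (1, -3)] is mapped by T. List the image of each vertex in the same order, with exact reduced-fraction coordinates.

T1 rotate counter-clockwise with cos θ = 7/25, sin θ = -24/25: (2, 1) → (38/25, -41/25); (2, 5) → (134/25, -13/25); (4, 4) → (124/25, -68/25); (1, -3) → (-13/5, -9/5)
T2 shear: x ← x − 1/2·y: (38/25, -41/25) → (117/50, -41/25); (134/25, -13/25) → (281/50, -13/25); (124/25, -68/25) → (158/25, -68/25); (-13/5, -9/5) → (-17/10, -9/5)
T3 translate by (2, 5): (117/50, -41/25) → (217/50, 84/25); (281/50, -13/25) → (381/50, 112/25); (158/25, -68/25) → (208/25, 57/25); (-17/10, -9/5) → (3/10, 16/5)
T4 rotate counter-clockwise with cos θ = 3/5, sin θ = 4/5: (217/50, 84/25) → (-21/250, 686/125); (381/50, 112/25) → (247/250, 1098/125); (208/25, 57/25) → (396/125, 1003/125); (3/10, 16/5) → (-119/50, 54/25)

image vertices: (-21/250, 686/125), (247/250, 1098/125), (396/125, 1003/125), (-119/50, 54/25)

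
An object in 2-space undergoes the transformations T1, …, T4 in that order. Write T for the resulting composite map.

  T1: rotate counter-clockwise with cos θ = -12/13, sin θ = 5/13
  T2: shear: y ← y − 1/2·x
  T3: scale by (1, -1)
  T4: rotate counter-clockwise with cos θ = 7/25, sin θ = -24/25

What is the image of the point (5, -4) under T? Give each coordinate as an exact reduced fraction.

T(p) = (-2512/325, 309/325)

T1 rotate counter-clockwise with cos θ = -12/13, sin θ = 5/13: (5, -4) → (-40/13, 73/13)
T2 shear: y ← y − 1/2·x: (-40/13, 73/13) → (-40/13, 93/13)
T3 scale by (1, -1): (-40/13, 93/13) → (-40/13, -93/13)
T4 rotate counter-clockwise with cos θ = 7/25, sin θ = -24/25: (-40/13, -93/13) → (-2512/325, 309/325)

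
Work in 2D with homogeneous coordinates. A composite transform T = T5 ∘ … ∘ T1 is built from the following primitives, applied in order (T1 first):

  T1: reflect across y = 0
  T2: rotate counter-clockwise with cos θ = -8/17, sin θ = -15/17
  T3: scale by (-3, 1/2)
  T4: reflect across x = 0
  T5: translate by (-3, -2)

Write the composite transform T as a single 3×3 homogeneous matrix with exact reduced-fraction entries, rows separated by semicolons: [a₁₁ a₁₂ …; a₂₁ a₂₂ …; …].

T1 = [1 0 0; 0 -1 0; 0 0 1]
T2·T1 = [-8/17 -15/17 0; -15/17 8/17 0; 0 0 1]
T3·…·T1 = [24/17 45/17 0; -15/34 4/17 0; 0 0 1]
T4·…·T1 = [-24/17 -45/17 0; -15/34 4/17 0; 0 0 1]
T5·…·T1 = [-24/17 -45/17 -3; -15/34 4/17 -2; 0 0 1]

T = [-24/17 -45/17 -3; -15/34 4/17 -2; 0 0 1]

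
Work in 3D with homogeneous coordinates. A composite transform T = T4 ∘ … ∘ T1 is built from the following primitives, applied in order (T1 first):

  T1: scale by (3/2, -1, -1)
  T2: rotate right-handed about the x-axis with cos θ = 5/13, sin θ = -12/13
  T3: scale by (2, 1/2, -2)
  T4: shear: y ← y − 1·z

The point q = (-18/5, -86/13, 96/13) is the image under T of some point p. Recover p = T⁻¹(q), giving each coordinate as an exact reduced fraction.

p = (-6/5, -4, 0)

T1 = [3/2 0 0 0; 0 -1 0 0; 0 0 -1 0; 0 0 0 1]
T2·T1 = [3/2 0 0 0; 0 -5/13 -12/13 0; 0 12/13 -5/13 0; 0 0 0 1]
T3·…·T1 = [3 0 0 0; 0 -5/26 -6/13 0; 0 -24/13 10/13 0; 0 0 0 1]
T4·…·T1 = [3 0 0 0; 0 43/26 -16/13 0; 0 -24/13 10/13 0; 0 0 0 1]
det M = -3; M⁻¹ = [1/3 0 0 0; 0 -10/13 -16/13 0; 0 -24/13 -43/26 0; 0 0 0 1]
M⁻¹ · (-18/5, -86/13, 96/13)ᵀ = (-6/5, -4, 0)ᵀ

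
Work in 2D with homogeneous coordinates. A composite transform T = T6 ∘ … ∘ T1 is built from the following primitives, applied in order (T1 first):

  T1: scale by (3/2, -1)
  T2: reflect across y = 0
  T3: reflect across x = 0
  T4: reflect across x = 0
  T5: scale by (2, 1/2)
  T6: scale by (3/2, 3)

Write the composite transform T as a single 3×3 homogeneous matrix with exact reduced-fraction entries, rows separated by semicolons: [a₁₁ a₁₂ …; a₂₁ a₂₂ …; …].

T1 = [3/2 0 0; 0 -1 0; 0 0 1]
T2·T1 = [3/2 0 0; 0 1 0; 0 0 1]
T3·…·T1 = [-3/2 0 0; 0 1 0; 0 0 1]
T4·…·T1 = [3/2 0 0; 0 1 0; 0 0 1]
T5·…·T1 = [3 0 0; 0 1/2 0; 0 0 1]
T6·…·T1 = [9/2 0 0; 0 3/2 0; 0 0 1]

T = [9/2 0 0; 0 3/2 0; 0 0 1]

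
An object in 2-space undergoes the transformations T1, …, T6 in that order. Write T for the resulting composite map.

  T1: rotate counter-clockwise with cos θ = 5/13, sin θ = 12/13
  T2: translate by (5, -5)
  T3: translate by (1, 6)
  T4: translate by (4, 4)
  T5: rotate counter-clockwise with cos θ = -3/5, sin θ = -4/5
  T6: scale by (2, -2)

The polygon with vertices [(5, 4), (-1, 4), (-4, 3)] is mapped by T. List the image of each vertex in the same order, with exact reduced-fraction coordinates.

image vertices: (518/65, 1726/65), (122/65, 1054/65), (-188/65, 784/65)

T1 rotate counter-clockwise with cos θ = 5/13, sin θ = 12/13: (5, 4) → (-23/13, 80/13); (-1, 4) → (-53/13, 8/13); (-4, 3) → (-56/13, -33/13)
T2 translate by (5, -5): (-23/13, 80/13) → (42/13, 15/13); (-53/13, 8/13) → (12/13, -57/13); (-56/13, -33/13) → (9/13, -98/13)
T3 translate by (1, 6): (42/13, 15/13) → (55/13, 93/13); (12/13, -57/13) → (25/13, 21/13); (9/13, -98/13) → (22/13, -20/13)
T4 translate by (4, 4): (55/13, 93/13) → (107/13, 145/13); (25/13, 21/13) → (77/13, 73/13); (22/13, -20/13) → (74/13, 32/13)
T5 rotate counter-clockwise with cos θ = -3/5, sin θ = -4/5: (107/13, 145/13) → (259/65, -863/65); (77/13, 73/13) → (61/65, -527/65); (74/13, 32/13) → (-94/65, -392/65)
T6 scale by (2, -2): (259/65, -863/65) → (518/65, 1726/65); (61/65, -527/65) → (122/65, 1054/65); (-94/65, -392/65) → (-188/65, 784/65)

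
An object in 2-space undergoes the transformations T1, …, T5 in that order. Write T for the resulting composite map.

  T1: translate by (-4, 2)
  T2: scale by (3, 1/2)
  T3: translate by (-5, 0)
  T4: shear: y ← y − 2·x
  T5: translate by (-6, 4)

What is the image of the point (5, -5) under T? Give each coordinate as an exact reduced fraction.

T(p) = (-8, 13/2)

T1 translate by (-4, 2): (5, -5) → (1, -3)
T2 scale by (3, 1/2): (1, -3) → (3, -3/2)
T3 translate by (-5, 0): (3, -3/2) → (-2, -3/2)
T4 shear: y ← y − 2·x: (-2, -3/2) → (-2, 5/2)
T5 translate by (-6, 4): (-2, 5/2) → (-8, 13/2)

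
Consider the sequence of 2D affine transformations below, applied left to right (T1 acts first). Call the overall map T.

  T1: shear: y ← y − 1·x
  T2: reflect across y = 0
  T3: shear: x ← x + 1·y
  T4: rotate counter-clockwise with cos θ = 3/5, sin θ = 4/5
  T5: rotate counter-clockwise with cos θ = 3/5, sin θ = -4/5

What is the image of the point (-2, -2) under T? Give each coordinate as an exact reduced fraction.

T1 shear: y ← y − 1·x: (-2, -2) → (-2, 0)
T2 reflect across y = 0: (-2, 0) → (-2, 0)
T3 shear: x ← x + 1·y: (-2, 0) → (-2, 0)
T4 rotate counter-clockwise with cos θ = 3/5, sin θ = 4/5: (-2, 0) → (-6/5, -8/5)
T5 rotate counter-clockwise with cos θ = 3/5, sin θ = -4/5: (-6/5, -8/5) → (-2, 0)

T(p) = (-2, 0)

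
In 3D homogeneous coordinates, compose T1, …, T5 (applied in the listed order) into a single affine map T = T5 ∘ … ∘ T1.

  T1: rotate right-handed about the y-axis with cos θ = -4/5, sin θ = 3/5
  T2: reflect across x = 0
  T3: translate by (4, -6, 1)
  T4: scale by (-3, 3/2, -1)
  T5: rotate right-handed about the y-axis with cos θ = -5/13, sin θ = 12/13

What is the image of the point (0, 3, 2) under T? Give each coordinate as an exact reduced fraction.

T(p) = (246/65, -9/2, 489/65)

T1 rotate right-handed about the y-axis with cos θ = -4/5, sin θ = 3/5: (0, 3, 2) → (6/5, 3, -8/5)
T2 reflect across x = 0: (6/5, 3, -8/5) → (-6/5, 3, -8/5)
T3 translate by (4, -6, 1): (-6/5, 3, -8/5) → (14/5, -3, -3/5)
T4 scale by (-3, 3/2, -1): (14/5, -3, -3/5) → (-42/5, -9/2, 3/5)
T5 rotate right-handed about the y-axis with cos θ = -5/13, sin θ = 12/13: (-42/5, -9/2, 3/5) → (246/65, -9/2, 489/65)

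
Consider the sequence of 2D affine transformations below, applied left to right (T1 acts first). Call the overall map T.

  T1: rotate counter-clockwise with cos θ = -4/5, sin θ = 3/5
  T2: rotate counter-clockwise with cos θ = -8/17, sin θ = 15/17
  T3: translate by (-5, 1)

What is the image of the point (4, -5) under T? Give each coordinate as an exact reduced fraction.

T(p) = (-897/85, -186/85)

T1 rotate counter-clockwise with cos θ = -4/5, sin θ = 3/5: (4, -5) → (-1/5, 32/5)
T2 rotate counter-clockwise with cos θ = -8/17, sin θ = 15/17: (-1/5, 32/5) → (-472/85, -271/85)
T3 translate by (-5, 1): (-472/85, -271/85) → (-897/85, -186/85)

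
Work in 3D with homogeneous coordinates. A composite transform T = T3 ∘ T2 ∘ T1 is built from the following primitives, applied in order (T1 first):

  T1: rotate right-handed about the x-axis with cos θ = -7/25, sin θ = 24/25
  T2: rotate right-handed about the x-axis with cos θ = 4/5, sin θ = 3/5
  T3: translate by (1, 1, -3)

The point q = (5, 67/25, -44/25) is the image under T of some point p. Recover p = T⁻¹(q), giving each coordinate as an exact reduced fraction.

p = (4, -3/5, -2)

T1 = [1 0 0 0; 0 -7/25 -24/25 0; 0 24/25 -7/25 0; 0 0 0 1]
T2·T1 = [1 0 0 0; 0 -4/5 -3/5 0; 0 3/5 -4/5 0; 0 0 0 1]
T3·…·T1 = [1 0 0 1; 0 -4/5 -3/5 1; 0 3/5 -4/5 -3; 0 0 0 1]
det M = 1; M⁻¹ = [1 0 0 -1; 0 -4/5 3/5 13/5; 0 -3/5 -4/5 -9/5; 0 0 0 1]
M⁻¹ · (5, 67/25, -44/25)ᵀ = (4, -3/5, -2)ᵀ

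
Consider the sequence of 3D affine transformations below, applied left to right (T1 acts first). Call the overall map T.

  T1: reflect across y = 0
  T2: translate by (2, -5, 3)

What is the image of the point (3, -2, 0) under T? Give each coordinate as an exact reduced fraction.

T1 reflect across y = 0: (3, -2, 0) → (3, 2, 0)
T2 translate by (2, -5, 3): (3, 2, 0) → (5, -3, 3)

T(p) = (5, -3, 3)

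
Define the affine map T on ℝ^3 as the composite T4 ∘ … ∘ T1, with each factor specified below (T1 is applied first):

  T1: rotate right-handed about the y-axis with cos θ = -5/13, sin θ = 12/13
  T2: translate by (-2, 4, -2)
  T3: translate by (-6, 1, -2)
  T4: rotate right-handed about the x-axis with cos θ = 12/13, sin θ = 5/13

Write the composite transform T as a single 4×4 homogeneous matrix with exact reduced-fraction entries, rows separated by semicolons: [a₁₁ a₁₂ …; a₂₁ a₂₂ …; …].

T1 = [-5/13 0 12/13 0; 0 1 0 0; -12/13 0 -5/13 0; 0 0 0 1]
T2·T1 = [-5/13 0 12/13 -2; 0 1 0 4; -12/13 0 -5/13 -2; 0 0 0 1]
T3·…·T1 = [-5/13 0 12/13 -8; 0 1 0 5; -12/13 0 -5/13 -4; 0 0 0 1]
T4·…·T1 = [-5/13 0 12/13 -8; 60/169 12/13 25/169 80/13; -144/169 5/13 -60/169 -23/13; 0 0 0 1]

T = [-5/13 0 12/13 -8; 60/169 12/13 25/169 80/13; -144/169 5/13 -60/169 -23/13; 0 0 0 1]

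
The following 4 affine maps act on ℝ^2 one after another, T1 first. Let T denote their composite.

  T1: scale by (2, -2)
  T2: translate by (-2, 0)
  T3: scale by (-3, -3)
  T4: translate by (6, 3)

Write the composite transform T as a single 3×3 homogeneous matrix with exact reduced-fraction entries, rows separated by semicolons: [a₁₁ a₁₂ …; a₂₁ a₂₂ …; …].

T = [-6 0 12; 0 6 3; 0 0 1]

T1 = [2 0 0; 0 -2 0; 0 0 1]
T2·T1 = [2 0 -2; 0 -2 0; 0 0 1]
T3·…·T1 = [-6 0 6; 0 6 0; 0 0 1]
T4·…·T1 = [-6 0 12; 0 6 3; 0 0 1]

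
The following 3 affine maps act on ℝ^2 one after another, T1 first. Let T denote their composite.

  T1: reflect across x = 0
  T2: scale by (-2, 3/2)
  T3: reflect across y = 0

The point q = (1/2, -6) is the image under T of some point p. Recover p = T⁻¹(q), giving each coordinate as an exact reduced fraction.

p = (1/4, 4)

T1 = [-1 0 0; 0 1 0; 0 0 1]
T2·T1 = [2 0 0; 0 3/2 0; 0 0 1]
T3·…·T1 = [2 0 0; 0 -3/2 0; 0 0 1]
det M = -3; M⁻¹ = [1/2 0 0; 0 -2/3 0; 0 0 1]
M⁻¹ · (1/2, -6)ᵀ = (1/4, 4)ᵀ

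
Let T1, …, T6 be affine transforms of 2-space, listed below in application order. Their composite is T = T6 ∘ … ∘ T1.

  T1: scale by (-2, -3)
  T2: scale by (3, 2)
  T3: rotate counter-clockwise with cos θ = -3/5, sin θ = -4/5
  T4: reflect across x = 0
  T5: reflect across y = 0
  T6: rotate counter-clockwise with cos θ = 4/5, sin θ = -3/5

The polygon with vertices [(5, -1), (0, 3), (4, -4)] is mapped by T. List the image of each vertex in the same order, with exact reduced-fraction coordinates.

T1 scale by (-2, -3): (5, -1) → (-10, 3); (0, 3) → (0, -9); (4, -4) → (-8, 12)
T2 scale by (3, 2): (-10, 3) → (-30, 6); (0, -9) → (0, -18); (-8, 12) → (-24, 24)
T3 rotate counter-clockwise with cos θ = -3/5, sin θ = -4/5: (-30, 6) → (114/5, 102/5); (0, -18) → (-72/5, 54/5); (-24, 24) → (168/5, 24/5)
T4 reflect across x = 0: (114/5, 102/5) → (-114/5, 102/5); (-72/5, 54/5) → (72/5, 54/5); (168/5, 24/5) → (-168/5, 24/5)
T5 reflect across y = 0: (-114/5, 102/5) → (-114/5, -102/5); (72/5, 54/5) → (72/5, -54/5); (-168/5, 24/5) → (-168/5, -24/5)
T6 rotate counter-clockwise with cos θ = 4/5, sin θ = -3/5: (-114/5, -102/5) → (-762/25, -66/25); (72/5, -54/5) → (126/25, -432/25); (-168/5, -24/5) → (-744/25, 408/25)

image vertices: (-762/25, -66/25), (126/25, -432/25), (-744/25, 408/25)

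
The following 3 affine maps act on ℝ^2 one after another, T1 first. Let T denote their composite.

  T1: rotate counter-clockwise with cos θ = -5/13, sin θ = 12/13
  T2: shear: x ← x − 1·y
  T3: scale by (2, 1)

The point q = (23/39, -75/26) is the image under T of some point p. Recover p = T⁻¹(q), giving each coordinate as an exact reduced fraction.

p = (-5/3, 7/2)

T1 = [-5/13 -12/13 0; 12/13 -5/13 0; 0 0 1]
T2·T1 = [-17/13 -7/13 0; 12/13 -5/13 0; 0 0 1]
T3·…·T1 = [-34/13 -14/13 0; 12/13 -5/13 0; 0 0 1]
det M = 2; M⁻¹ = [-5/26 7/13 0; -6/13 -17/13 0; 0 0 1]
M⁻¹ · (23/39, -75/26)ᵀ = (-5/3, 7/2)ᵀ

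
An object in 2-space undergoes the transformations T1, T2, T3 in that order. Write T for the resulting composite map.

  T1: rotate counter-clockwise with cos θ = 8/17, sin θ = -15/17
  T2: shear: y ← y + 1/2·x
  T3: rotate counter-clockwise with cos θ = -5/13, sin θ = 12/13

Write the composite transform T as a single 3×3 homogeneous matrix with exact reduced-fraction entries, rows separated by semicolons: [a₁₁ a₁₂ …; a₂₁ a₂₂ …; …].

T1 = [8/17 15/17 0; -15/17 8/17 0; 0 0 1]
T2·T1 = [8/17 15/17 0; -11/17 31/34 0; 0 0 1]
T3·…·T1 = [92/221 -261/221 0; 151/221 205/442 0; 0 0 1]

T = [92/221 -261/221 0; 151/221 205/442 0; 0 0 1]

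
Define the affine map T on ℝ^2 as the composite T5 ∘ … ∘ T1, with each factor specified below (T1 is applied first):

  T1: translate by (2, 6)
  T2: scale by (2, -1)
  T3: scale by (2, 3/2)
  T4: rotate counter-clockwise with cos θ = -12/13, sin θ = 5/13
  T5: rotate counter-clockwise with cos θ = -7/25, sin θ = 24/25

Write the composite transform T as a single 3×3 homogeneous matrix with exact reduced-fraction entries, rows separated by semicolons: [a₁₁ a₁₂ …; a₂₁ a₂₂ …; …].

T = [-144/325 -969/650 -639/65; -1292/325 54/325 -452/65; 0 0 1]

T1 = [1 0 2; 0 1 6; 0 0 1]
T2·T1 = [2 0 4; 0 -1 -6; 0 0 1]
T3·…·T1 = [4 0 8; 0 -3/2 -9; 0 0 1]
T4·…·T1 = [-48/13 15/26 -51/13; 20/13 18/13 148/13; 0 0 1]
T5·…·T1 = [-144/325 -969/650 -639/65; -1292/325 54/325 -452/65; 0 0 1]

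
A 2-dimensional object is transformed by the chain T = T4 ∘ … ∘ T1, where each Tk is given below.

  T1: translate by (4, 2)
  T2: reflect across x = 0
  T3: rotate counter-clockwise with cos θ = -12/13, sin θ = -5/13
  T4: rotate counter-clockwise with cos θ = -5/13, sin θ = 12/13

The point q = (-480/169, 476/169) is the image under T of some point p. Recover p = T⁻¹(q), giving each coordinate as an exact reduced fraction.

p = (0, -2)

T1 = [1 0 4; 0 1 2; 0 0 1]
T2·T1 = [-1 0 -4; 0 1 2; 0 0 1]
T3·…·T1 = [12/13 5/13 58/13; 5/13 -12/13 -4/13; 0 0 1]
T4·…·T1 = [-120/169 119/169 -242/169; 119/169 120/169 716/169; 0 0 1]
det M = -1; M⁻¹ = [-120/169 119/169 -4; 119/169 120/169 -2; 0 0 1]
M⁻¹ · (-480/169, 476/169)ᵀ = (0, -2)ᵀ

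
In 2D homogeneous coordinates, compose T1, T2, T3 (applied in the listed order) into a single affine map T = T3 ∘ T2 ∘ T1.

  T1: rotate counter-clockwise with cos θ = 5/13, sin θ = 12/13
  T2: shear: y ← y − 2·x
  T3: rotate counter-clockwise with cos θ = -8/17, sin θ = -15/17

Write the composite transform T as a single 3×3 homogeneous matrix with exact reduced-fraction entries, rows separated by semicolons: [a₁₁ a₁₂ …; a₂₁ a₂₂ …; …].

T = [-10/221 531/221 0; -7/17 -4/17 0; 0 0 1]

T1 = [5/13 -12/13 0; 12/13 5/13 0; 0 0 1]
T2·T1 = [5/13 -12/13 0; 2/13 29/13 0; 0 0 1]
T3·…·T1 = [-10/221 531/221 0; -7/17 -4/17 0; 0 0 1]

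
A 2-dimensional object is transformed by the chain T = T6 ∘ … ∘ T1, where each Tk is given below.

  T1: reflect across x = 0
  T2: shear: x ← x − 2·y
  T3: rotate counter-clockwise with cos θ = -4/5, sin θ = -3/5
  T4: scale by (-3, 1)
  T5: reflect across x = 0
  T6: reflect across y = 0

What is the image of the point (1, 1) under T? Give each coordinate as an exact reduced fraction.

T(p) = (9, -1)

T1 reflect across x = 0: (1, 1) → (-1, 1)
T2 shear: x ← x − 2·y: (-1, 1) → (-3, 1)
T3 rotate counter-clockwise with cos θ = -4/5, sin θ = -3/5: (-3, 1) → (3, 1)
T4 scale by (-3, 1): (3, 1) → (-9, 1)
T5 reflect across x = 0: (-9, 1) → (9, 1)
T6 reflect across y = 0: (9, 1) → (9, -1)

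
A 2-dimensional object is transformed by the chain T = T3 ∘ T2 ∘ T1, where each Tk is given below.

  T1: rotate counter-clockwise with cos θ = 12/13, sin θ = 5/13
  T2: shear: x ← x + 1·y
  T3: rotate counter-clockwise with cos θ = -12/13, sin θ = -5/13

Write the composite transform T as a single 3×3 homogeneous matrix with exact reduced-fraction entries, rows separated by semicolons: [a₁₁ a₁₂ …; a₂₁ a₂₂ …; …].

T1 = [12/13 -5/13 0; 5/13 12/13 0; 0 0 1]
T2·T1 = [17/13 7/13 0; 5/13 12/13 0; 0 0 1]
T3·…·T1 = [-179/169 -24/169 0; -145/169 -179/169 0; 0 0 1]

T = [-179/169 -24/169 0; -145/169 -179/169 0; 0 0 1]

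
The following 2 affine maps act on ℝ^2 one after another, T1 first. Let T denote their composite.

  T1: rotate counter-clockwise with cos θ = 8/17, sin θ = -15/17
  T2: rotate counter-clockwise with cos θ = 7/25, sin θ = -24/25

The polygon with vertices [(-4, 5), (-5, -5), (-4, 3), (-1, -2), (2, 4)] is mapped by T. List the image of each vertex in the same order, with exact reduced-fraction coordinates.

image vertices: (2701/425, -332/425), (7/85, 601/85), (2107/425, 276/425), (-58/85, 181/85), (116/85, -362/85)

T1 rotate counter-clockwise with cos θ = 8/17, sin θ = -15/17: (-4, 5) → (43/17, 100/17); (-5, -5) → (-115/17, 35/17); (-4, 3) → (13/17, 84/17); (-1, -2) → (-38/17, -1/17); (2, 4) → (76/17, 2/17)
T2 rotate counter-clockwise with cos θ = 7/25, sin θ = -24/25: (43/17, 100/17) → (2701/425, -332/425); (-115/17, 35/17) → (7/85, 601/85); (13/17, 84/17) → (2107/425, 276/425); (-38/17, -1/17) → (-58/85, 181/85); (76/17, 2/17) → (116/85, -362/85)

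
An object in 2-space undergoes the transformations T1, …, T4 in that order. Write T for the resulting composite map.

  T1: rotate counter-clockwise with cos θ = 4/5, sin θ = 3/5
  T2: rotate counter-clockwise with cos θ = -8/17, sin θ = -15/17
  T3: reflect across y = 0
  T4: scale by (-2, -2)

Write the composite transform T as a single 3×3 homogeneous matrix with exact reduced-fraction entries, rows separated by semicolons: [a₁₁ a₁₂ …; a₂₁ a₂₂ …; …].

T1 = [4/5 -3/5 0; 3/5 4/5 0; 0 0 1]
T2·T1 = [13/85 84/85 0; -84/85 13/85 0; 0 0 1]
T3·…·T1 = [13/85 84/85 0; 84/85 -13/85 0; 0 0 1]
T4·…·T1 = [-26/85 -168/85 0; -168/85 26/85 0; 0 0 1]

T = [-26/85 -168/85 0; -168/85 26/85 0; 0 0 1]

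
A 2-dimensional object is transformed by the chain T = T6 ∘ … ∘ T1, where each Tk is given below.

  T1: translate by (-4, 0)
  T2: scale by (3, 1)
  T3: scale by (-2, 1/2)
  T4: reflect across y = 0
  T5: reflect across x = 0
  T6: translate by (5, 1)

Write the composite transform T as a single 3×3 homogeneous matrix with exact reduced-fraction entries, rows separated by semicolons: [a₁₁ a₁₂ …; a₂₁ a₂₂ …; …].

T1 = [1 0 -4; 0 1 0; 0 0 1]
T2·T1 = [3 0 -12; 0 1 0; 0 0 1]
T3·…·T1 = [-6 0 24; 0 1/2 0; 0 0 1]
T4·…·T1 = [-6 0 24; 0 -1/2 0; 0 0 1]
T5·…·T1 = [6 0 -24; 0 -1/2 0; 0 0 1]
T6·…·T1 = [6 0 -19; 0 -1/2 1; 0 0 1]

T = [6 0 -19; 0 -1/2 1; 0 0 1]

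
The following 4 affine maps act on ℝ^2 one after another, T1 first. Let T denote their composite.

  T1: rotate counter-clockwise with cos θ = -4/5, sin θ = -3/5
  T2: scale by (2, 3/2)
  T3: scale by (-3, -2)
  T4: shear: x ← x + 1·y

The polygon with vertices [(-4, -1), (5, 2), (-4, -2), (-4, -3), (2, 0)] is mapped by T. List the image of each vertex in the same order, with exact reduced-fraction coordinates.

T1 rotate counter-clockwise with cos θ = -4/5, sin θ = -3/5: (-4, -1) → (13/5, 16/5); (5, 2) → (-14/5, -23/5); (-4, -2) → (2, 4); (-4, -3) → (7/5, 24/5); (2, 0) → (-8/5, -6/5)
T2 scale by (2, 3/2): (13/5, 16/5) → (26/5, 24/5); (-14/5, -23/5) → (-28/5, -69/10); (2, 4) → (4, 6); (7/5, 24/5) → (14/5, 36/5); (-8/5, -6/5) → (-16/5, -9/5)
T3 scale by (-3, -2): (26/5, 24/5) → (-78/5, -48/5); (-28/5, -69/10) → (84/5, 69/5); (4, 6) → (-12, -12); (14/5, 36/5) → (-42/5, -72/5); (-16/5, -9/5) → (48/5, 18/5)
T4 shear: x ← x + 1·y: (-78/5, -48/5) → (-126/5, -48/5); (84/5, 69/5) → (153/5, 69/5); (-12, -12) → (-24, -12); (-42/5, -72/5) → (-114/5, -72/5); (48/5, 18/5) → (66/5, 18/5)

image vertices: (-126/5, -48/5), (153/5, 69/5), (-24, -12), (-114/5, -72/5), (66/5, 18/5)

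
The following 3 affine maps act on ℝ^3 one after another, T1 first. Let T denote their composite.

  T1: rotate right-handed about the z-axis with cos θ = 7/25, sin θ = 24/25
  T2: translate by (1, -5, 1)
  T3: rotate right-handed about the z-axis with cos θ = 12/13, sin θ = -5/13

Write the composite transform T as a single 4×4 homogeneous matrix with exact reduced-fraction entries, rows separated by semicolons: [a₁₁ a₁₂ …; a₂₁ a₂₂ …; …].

T = [204/325 -253/325 0 -1; 253/325 204/325 0 -5; 0 0 1 1; 0 0 0 1]

T1 = [7/25 -24/25 0 0; 24/25 7/25 0 0; 0 0 1 0; 0 0 0 1]
T2·T1 = [7/25 -24/25 0 1; 24/25 7/25 0 -5; 0 0 1 1; 0 0 0 1]
T3·…·T1 = [204/325 -253/325 0 -1; 253/325 204/325 0 -5; 0 0 1 1; 0 0 0 1]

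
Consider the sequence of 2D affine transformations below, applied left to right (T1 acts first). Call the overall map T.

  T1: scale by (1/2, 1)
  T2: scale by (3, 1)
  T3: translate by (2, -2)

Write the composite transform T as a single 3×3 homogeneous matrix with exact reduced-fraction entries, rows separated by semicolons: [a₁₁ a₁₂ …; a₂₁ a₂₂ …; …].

T = [3/2 0 2; 0 1 -2; 0 0 1]

T1 = [1/2 0 0; 0 1 0; 0 0 1]
T2·T1 = [3/2 0 0; 0 1 0; 0 0 1]
T3·…·T1 = [3/2 0 2; 0 1 -2; 0 0 1]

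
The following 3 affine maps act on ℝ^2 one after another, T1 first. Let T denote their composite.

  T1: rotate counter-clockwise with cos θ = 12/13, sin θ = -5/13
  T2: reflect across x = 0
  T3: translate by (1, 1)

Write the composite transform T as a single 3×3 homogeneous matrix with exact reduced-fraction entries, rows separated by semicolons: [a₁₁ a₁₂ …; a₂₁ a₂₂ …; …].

T = [-12/13 -5/13 1; -5/13 12/13 1; 0 0 1]

T1 = [12/13 5/13 0; -5/13 12/13 0; 0 0 1]
T2·T1 = [-12/13 -5/13 0; -5/13 12/13 0; 0 0 1]
T3·…·T1 = [-12/13 -5/13 1; -5/13 12/13 1; 0 0 1]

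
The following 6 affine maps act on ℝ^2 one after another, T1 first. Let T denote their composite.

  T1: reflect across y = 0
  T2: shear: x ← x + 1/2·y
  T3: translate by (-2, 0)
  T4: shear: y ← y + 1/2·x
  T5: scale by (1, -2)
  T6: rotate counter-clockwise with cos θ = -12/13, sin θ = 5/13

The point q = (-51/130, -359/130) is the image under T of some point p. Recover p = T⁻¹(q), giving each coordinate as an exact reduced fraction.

T1 = [1 0 0; 0 -1 0; 0 0 1]
T2·T1 = [1 -1/2 0; 0 -1 0; 0 0 1]
T3·…·T1 = [1 -1/2 -2; 0 -1 0; 0 0 1]
T4·…·T1 = [1 -1/2 -2; 1/2 -5/4 -1; 0 0 1]
T5·…·T1 = [1 -1/2 -2; -1 5/2 2; 0 0 1]
T6·…·T1 = [-7/13 -1/2 14/13; 17/13 -5/2 -34/13; 0 0 1]
det M = 2; M⁻¹ = [-5/4 1/4 2; -17/26 -7/26 0; 0 0 1]
M⁻¹ · (-51/130, -359/130)ᵀ = (9/5, 1)ᵀ

p = (9/5, 1)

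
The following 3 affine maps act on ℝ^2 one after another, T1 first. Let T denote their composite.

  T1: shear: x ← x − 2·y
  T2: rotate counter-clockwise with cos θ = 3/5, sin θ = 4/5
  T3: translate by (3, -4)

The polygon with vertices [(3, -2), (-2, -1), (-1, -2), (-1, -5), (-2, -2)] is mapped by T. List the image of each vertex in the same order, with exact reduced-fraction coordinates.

image vertices: (44/5, 2/5), (19/5, -23/5), (32/5, -14/5), (62/5, 1/5), (29/5, -18/5)

T1 shear: x ← x − 2·y: (3, -2) → (7, -2); (-2, -1) → (0, -1); (-1, -2) → (3, -2); (-1, -5) → (9, -5); (-2, -2) → (2, -2)
T2 rotate counter-clockwise with cos θ = 3/5, sin θ = 4/5: (7, -2) → (29/5, 22/5); (0, -1) → (4/5, -3/5); (3, -2) → (17/5, 6/5); (9, -5) → (47/5, 21/5); (2, -2) → (14/5, 2/5)
T3 translate by (3, -4): (29/5, 22/5) → (44/5, 2/5); (4/5, -3/5) → (19/5, -23/5); (17/5, 6/5) → (32/5, -14/5); (47/5, 21/5) → (62/5, 1/5); (14/5, 2/5) → (29/5, -18/5)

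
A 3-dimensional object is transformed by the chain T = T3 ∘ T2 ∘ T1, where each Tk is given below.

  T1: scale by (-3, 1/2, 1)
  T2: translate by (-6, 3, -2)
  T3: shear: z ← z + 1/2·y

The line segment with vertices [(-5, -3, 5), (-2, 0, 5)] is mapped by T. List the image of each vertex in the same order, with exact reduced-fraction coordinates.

image vertices: (9, 3/2, 15/4), (0, 3, 9/2)

T1 scale by (-3, 1/2, 1): (-5, -3, 5) → (15, -3/2, 5); (-2, 0, 5) → (6, 0, 5)
T2 translate by (-6, 3, -2): (15, -3/2, 5) → (9, 3/2, 3); (6, 0, 5) → (0, 3, 3)
T3 shear: z ← z + 1/2·y: (9, 3/2, 3) → (9, 3/2, 15/4); (0, 3, 3) → (0, 3, 9/2)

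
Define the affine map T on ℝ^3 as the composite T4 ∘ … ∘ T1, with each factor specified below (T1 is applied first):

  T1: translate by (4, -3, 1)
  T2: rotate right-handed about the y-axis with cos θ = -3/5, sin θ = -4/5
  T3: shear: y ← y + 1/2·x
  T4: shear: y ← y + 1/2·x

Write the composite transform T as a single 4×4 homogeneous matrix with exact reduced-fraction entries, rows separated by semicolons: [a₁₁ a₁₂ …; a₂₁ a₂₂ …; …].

T1 = [1 0 0 4; 0 1 0 -3; 0 0 1 1; 0 0 0 1]
T2·T1 = [-3/5 0 -4/5 -16/5; 0 1 0 -3; 4/5 0 -3/5 13/5; 0 0 0 1]
T3·…·T1 = [-3/5 0 -4/5 -16/5; -3/10 1 -2/5 -23/5; 4/5 0 -3/5 13/5; 0 0 0 1]
T4·…·T1 = [-3/5 0 -4/5 -16/5; -3/5 1 -4/5 -31/5; 4/5 0 -3/5 13/5; 0 0 0 1]

T = [-3/5 0 -4/5 -16/5; -3/5 1 -4/5 -31/5; 4/5 0 -3/5 13/5; 0 0 0 1]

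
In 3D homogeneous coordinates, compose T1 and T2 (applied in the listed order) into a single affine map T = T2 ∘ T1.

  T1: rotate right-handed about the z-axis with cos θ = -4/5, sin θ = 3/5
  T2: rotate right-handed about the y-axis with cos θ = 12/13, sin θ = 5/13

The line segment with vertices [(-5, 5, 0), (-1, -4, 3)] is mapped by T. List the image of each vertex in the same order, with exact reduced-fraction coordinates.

T1 rotate right-handed about the z-axis with cos θ = -4/5, sin θ = 3/5: (-5, 5, 0) → (1, -7, 0); (-1, -4, 3) → (16/5, 13/5, 3)
T2 rotate right-handed about the y-axis with cos θ = 12/13, sin θ = 5/13: (1, -7, 0) → (12/13, -7, -5/13); (16/5, 13/5, 3) → (267/65, 13/5, 20/13)

image vertices: (12/13, -7, -5/13), (267/65, 13/5, 20/13)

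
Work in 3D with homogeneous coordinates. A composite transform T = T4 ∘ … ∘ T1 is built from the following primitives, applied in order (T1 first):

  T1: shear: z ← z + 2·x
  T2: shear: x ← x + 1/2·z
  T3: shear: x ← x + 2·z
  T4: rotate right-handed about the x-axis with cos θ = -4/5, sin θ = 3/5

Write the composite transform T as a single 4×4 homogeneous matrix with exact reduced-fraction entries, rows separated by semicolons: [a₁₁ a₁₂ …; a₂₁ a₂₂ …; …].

T1 = [1 0 0 0; 0 1 0 0; 2 0 1 0; 0 0 0 1]
T2·T1 = [2 0 1/2 0; 0 1 0 0; 2 0 1 0; 0 0 0 1]
T3·…·T1 = [6 0 5/2 0; 0 1 0 0; 2 0 1 0; 0 0 0 1]
T4·…·T1 = [6 0 5/2 0; -6/5 -4/5 -3/5 0; -8/5 3/5 -4/5 0; 0 0 0 1]

T = [6 0 5/2 0; -6/5 -4/5 -3/5 0; -8/5 3/5 -4/5 0; 0 0 0 1]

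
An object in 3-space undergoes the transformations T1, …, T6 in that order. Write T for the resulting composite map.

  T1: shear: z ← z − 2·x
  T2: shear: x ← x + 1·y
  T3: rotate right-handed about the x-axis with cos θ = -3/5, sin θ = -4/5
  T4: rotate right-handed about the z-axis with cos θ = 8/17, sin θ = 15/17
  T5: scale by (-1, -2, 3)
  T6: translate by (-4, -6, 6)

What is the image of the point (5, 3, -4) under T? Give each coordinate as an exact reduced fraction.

T1 shear: z ← z − 2·x: (5, 3, -4) → (5, 3, -14)
T2 shear: x ← x + 1·y: (5, 3, -14) → (8, 3, -14)
T3 rotate right-handed about the x-axis with cos θ = -3/5, sin θ = -4/5: (8, 3, -14) → (8, -13, 6)
T4 rotate right-handed about the z-axis with cos θ = 8/17, sin θ = 15/17: (8, -13, 6) → (259/17, 16/17, 6)
T5 scale by (-1, -2, 3): (259/17, 16/17, 6) → (-259/17, -32/17, 18)
T6 translate by (-4, -6, 6): (-259/17, -32/17, 18) → (-327/17, -134/17, 24)

T(p) = (-327/17, -134/17, 24)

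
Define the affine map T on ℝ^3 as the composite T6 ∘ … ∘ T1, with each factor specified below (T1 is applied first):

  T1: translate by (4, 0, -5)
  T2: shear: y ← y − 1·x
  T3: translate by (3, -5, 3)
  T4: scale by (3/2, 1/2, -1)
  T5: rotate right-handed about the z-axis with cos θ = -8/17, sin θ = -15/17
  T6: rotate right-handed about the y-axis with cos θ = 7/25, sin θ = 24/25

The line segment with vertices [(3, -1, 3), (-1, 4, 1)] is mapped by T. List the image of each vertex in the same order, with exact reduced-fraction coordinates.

T1 translate by (4, 0, -5): (3, -1, 3) → (7, -1, -2); (-1, 4, 1) → (3, 4, -4)
T2 shear: y ← y − 1·x: (7, -1, -2) → (7, -8, -2); (3, 4, -4) → (3, 1, -4)
T3 translate by (3, -5, 3): (7, -8, -2) → (10, -13, 1); (3, 1, -4) → (6, -4, -1)
T4 scale by (3/2, 1/2, -1): (10, -13, 1) → (15, -13/2, -1); (6, -4, -1) → (9, -2, 1)
T5 rotate right-handed about the z-axis with cos θ = -8/17, sin θ = -15/17: (15, -13/2, -1) → (-435/34, -173/17, -1); (9, -2, 1) → (-6, -7, 1)
T6 rotate right-handed about the y-axis with cos θ = 7/25, sin θ = 24/25: (-435/34, -173/17, -1) → (-3861/850, -173/17, 5101/425); (-6, -7, 1) → (-18/25, -7, 151/25)

image vertices: (-3861/850, -173/17, 5101/425), (-18/25, -7, 151/25)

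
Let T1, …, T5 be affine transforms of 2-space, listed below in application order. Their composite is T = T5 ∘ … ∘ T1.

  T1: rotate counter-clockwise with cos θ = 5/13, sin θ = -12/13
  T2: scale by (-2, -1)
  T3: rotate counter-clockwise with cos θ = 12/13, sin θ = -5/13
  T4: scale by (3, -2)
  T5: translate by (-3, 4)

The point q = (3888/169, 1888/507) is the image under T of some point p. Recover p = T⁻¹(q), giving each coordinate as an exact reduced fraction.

T1 = [5/13 12/13 0; -12/13 5/13 0; 0 0 1]
T2·T1 = [-10/13 -24/13 0; 12/13 -5/13 0; 0 0 1]
T3·…·T1 = [-60/169 -313/169 0; 194/169 60/169 0; 0 0 1]
T4·…·T1 = [-180/169 -939/169 0; -388/169 -120/169 0; 0 0 1]
T5·…·T1 = [-180/169 -939/169 -3; -388/169 -120/169 4; 0 0 1]
det M = -12; M⁻¹ = [10/169 -313/676 343/169; -97/507 15/169 -157/169; 0 0 1]
M⁻¹ · (3888/169, 1888/507)ᵀ = (5/3, -5)ᵀ

p = (5/3, -5)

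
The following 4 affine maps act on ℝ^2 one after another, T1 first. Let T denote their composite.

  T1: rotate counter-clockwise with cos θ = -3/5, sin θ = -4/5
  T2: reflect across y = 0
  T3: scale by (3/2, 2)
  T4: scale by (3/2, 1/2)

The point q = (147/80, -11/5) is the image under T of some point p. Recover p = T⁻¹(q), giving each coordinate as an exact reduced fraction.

T1 = [-3/5 4/5 0; -4/5 -3/5 0; 0 0 1]
T2·T1 = [-3/5 4/5 0; 4/5 3/5 0; 0 0 1]
T3·…·T1 = [-9/10 6/5 0; 8/5 6/5 0; 0 0 1]
T4·…·T1 = [-27/20 9/5 0; 4/5 3/5 0; 0 0 1]
det M = -9/4; M⁻¹ = [-4/15 4/5 0; 16/45 3/5 0; 0 0 1]
M⁻¹ · (147/80, -11/5)ᵀ = (-9/4, -2/3)ᵀ

p = (-9/4, -2/3)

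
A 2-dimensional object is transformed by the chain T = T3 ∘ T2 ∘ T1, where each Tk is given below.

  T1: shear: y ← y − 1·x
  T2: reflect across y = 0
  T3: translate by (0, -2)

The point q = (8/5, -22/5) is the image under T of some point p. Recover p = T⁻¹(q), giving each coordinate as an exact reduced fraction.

p = (8/5, 4)

T1 = [1 0 0; -1 1 0; 0 0 1]
T2·T1 = [1 0 0; 1 -1 0; 0 0 1]
T3·…·T1 = [1 0 0; 1 -1 -2; 0 0 1]
det M = -1; M⁻¹ = [1 0 0; 1 -1 -2; 0 0 1]
M⁻¹ · (8/5, -22/5)ᵀ = (8/5, 4)ᵀ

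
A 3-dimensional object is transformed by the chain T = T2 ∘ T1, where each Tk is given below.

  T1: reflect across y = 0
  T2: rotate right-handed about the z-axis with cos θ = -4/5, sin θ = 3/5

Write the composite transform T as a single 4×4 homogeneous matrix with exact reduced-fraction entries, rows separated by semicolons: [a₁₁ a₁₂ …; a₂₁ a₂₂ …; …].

T = [-4/5 3/5 0 0; 3/5 4/5 0 0; 0 0 1 0; 0 0 0 1]

T1 = [1 0 0 0; 0 -1 0 0; 0 0 1 0; 0 0 0 1]
T2·T1 = [-4/5 3/5 0 0; 3/5 4/5 0 0; 0 0 1 0; 0 0 0 1]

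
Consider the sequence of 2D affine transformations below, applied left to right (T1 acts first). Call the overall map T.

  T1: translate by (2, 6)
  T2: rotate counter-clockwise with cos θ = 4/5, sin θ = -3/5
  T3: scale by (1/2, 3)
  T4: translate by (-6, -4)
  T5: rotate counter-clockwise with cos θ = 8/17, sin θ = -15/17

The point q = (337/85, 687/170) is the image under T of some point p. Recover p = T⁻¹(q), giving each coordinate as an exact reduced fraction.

T1 = [1 0 2; 0 1 6; 0 0 1]
T2·T1 = [4/5 3/5 26/5; -3/5 4/5 18/5; 0 0 1]
T3·…·T1 = [2/5 3/10 13/5; -9/5 12/5 54/5; 0 0 1]
T4·…·T1 = [2/5 3/10 -17/5; -9/5 12/5 34/5; 0 0 1]
T5·…·T1 = [-7/5 192/85 22/5; -6/5 147/170 31/5; 0 0 1]
det M = 3/2; M⁻¹ = [49/85 -128/85 34/5; 4/5 -14/15 34/15; 0 0 1]
M⁻¹ · (337/85, 687/170)ᵀ = (3, 5/3)ᵀ

p = (3, 5/3)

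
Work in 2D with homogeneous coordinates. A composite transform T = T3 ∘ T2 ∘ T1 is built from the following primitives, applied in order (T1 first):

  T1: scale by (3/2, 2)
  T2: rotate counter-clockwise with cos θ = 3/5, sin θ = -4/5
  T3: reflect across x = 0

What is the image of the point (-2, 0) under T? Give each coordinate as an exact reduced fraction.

T1 scale by (3/2, 2): (-2, 0) → (-3, 0)
T2 rotate counter-clockwise with cos θ = 3/5, sin θ = -4/5: (-3, 0) → (-9/5, 12/5)
T3 reflect across x = 0: (-9/5, 12/5) → (9/5, 12/5)

T(p) = (9/5, 12/5)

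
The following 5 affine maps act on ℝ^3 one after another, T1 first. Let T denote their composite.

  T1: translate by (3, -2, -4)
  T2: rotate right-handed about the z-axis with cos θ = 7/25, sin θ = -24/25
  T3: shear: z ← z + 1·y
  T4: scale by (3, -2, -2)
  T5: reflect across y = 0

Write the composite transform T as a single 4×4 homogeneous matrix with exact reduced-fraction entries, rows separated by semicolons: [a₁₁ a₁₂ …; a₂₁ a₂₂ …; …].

T1 = [1 0 0 3; 0 1 0 -2; 0 0 1 -4; 0 0 0 1]
T2·T1 = [7/25 24/25 0 -27/25; -24/25 7/25 0 -86/25; 0 0 1 -4; 0 0 0 1]
T3·…·T1 = [7/25 24/25 0 -27/25; -24/25 7/25 0 -86/25; -24/25 7/25 1 -186/25; 0 0 0 1]
T4·…·T1 = [21/25 72/25 0 -81/25; 48/25 -14/25 0 172/25; 48/25 -14/25 -2 372/25; 0 0 0 1]
T5·…·T1 = [21/25 72/25 0 -81/25; -48/25 14/25 0 -172/25; 48/25 -14/25 -2 372/25; 0 0 0 1]

T = [21/25 72/25 0 -81/25; -48/25 14/25 0 -172/25; 48/25 -14/25 -2 372/25; 0 0 0 1]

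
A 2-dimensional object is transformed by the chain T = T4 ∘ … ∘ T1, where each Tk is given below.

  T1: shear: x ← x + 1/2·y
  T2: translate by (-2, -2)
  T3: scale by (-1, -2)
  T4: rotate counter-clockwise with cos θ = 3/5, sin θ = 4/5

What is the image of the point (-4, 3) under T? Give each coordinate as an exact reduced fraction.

T1 shear: x ← x + 1/2·y: (-4, 3) → (-5/2, 3)
T2 translate by (-2, -2): (-5/2, 3) → (-9/2, 1)
T3 scale by (-1, -2): (-9/2, 1) → (9/2, -2)
T4 rotate counter-clockwise with cos θ = 3/5, sin θ = 4/5: (9/2, -2) → (43/10, 12/5)

T(p) = (43/10, 12/5)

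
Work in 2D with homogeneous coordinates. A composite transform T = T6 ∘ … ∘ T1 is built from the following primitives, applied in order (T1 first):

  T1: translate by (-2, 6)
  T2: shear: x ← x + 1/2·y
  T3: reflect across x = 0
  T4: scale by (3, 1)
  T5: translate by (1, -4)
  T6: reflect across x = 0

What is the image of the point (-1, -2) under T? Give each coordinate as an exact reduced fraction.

T(p) = (-4, 0)

T1 translate by (-2, 6): (-1, -2) → (-3, 4)
T2 shear: x ← x + 1/2·y: (-3, 4) → (-1, 4)
T3 reflect across x = 0: (-1, 4) → (1, 4)
T4 scale by (3, 1): (1, 4) → (3, 4)
T5 translate by (1, -4): (3, 4) → (4, 0)
T6 reflect across x = 0: (4, 0) → (-4, 0)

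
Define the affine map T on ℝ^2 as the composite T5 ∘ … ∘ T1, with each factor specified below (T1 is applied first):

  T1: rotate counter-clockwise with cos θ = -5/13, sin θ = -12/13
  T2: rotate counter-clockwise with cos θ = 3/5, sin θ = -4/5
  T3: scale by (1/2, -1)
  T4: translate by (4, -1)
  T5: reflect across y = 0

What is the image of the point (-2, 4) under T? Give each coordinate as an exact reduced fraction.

T(p) = (71/13, -31/13)

T1 rotate counter-clockwise with cos θ = -5/13, sin θ = -12/13: (-2, 4) → (58/13, 4/13)
T2 rotate counter-clockwise with cos θ = 3/5, sin θ = -4/5: (58/13, 4/13) → (38/13, -44/13)
T3 scale by (1/2, -1): (38/13, -44/13) → (19/13, 44/13)
T4 translate by (4, -1): (19/13, 44/13) → (71/13, 31/13)
T5 reflect across y = 0: (71/13, 31/13) → (71/13, -31/13)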